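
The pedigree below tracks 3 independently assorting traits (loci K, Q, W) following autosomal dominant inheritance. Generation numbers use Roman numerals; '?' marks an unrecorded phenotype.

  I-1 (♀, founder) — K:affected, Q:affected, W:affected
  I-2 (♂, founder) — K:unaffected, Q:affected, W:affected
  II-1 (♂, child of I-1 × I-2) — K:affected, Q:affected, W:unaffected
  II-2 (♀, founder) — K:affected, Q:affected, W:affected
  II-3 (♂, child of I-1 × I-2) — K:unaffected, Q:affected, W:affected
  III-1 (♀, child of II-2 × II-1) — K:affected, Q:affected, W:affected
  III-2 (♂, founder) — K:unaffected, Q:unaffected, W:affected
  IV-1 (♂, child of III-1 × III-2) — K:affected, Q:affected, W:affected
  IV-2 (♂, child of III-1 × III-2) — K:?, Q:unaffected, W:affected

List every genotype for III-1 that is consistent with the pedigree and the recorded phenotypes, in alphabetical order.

K/I-1 aff ·: Kk
K/I-2 un ·: kk
K/II-1 aff I-1×I-2: Kk
K/II-2 aff ·: Kk|KK
K/II-3 un I-1×I-2: kk
K/III-1 aff II-2×II-1: Kk|KK
K/III-2 un ·: kk
K/IV-1 aff III-1×III-2: Kk
K/IV-2 ? III-1×III-2: kk|Kk
⇒ K over [I-1,I-2,II-1,II-2,II-3,III-1,III-2,IV-1,IV-2]: 6 consistent
Q/I-1 aff ·: Qq|QQ
Q/I-2 aff ·: Qq|QQ
Q/II-1 aff I-1×I-2: Qq|QQ
Q/II-2 aff ·: Qq|QQ
Q/II-3 aff I-1×I-2: Qq|QQ
Q/III-1 aff II-2×II-1: Qq
Q/III-2 un ·: qq
Q/IV-1 aff III-1×III-2: Qq
Q/IV-2 un III-1×III-2: qq
⇒ Q over [I-1,I-2,II-1,II-2,II-3,III-1,III-2,IV-1,IV-2]: 19 consistent
W/I-1 aff ·: Ww
W/I-2 aff ·: Ww
W/II-1 un I-1×I-2: ww
W/II-2 aff ·: Ww|WW
W/II-3 aff I-1×I-2: Ww|WW
W/III-1 aff II-2×II-1: Ww
W/III-2 aff ·: Ww|WW
W/IV-1 aff III-1×III-2: Ww|WW
W/IV-2 aff III-1×III-2: Ww|WW
⇒ W over [I-1,I-2,II-1,II-2,II-3,III-1,III-2,IV-1,IV-2]: 32 consistent

III-1 ∈ {KK Qq Ww, Kk Qq Ww}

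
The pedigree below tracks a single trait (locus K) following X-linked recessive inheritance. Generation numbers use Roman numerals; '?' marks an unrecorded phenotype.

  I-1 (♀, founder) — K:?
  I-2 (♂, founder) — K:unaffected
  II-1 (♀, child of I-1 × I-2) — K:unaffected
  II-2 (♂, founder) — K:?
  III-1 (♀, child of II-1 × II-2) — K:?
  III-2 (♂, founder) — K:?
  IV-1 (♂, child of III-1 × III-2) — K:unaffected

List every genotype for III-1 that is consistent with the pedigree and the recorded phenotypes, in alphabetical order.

K/I-1 ? ·: X^KX^K|X^KX^k|X^kX^k
K/I-2 un ·: X^KY
K/II-1 un I-1×I-2: X^KX^K|X^KX^k
K/II-2 ? ·: X^KY|X^kY
K/III-1 ? II-1×II-2: X^KX^K|X^KX^k
K/III-2 ? ·: X^KY|X^kY
K/IV-1 un III-1×III-2: X^KY
⇒ K over [I-1,I-2,II-1,II-2,III-1,III-2,IV-1]: 20 consistent

III-1 ∈ {X^KX^K, X^KX^k}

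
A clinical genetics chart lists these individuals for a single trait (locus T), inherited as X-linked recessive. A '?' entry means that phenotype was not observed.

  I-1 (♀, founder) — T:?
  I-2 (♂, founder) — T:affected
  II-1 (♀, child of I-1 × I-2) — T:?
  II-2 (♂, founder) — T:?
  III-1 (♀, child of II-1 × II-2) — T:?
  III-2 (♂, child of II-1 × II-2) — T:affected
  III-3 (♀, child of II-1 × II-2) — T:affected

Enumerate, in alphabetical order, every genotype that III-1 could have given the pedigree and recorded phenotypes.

T/I-1 ? ·: X^TX^T|X^TX^t|X^tX^t
T/I-2 aff ·: X^tY
T/II-1 ? I-1×I-2: X^TX^t|X^tX^t
T/II-2 ? ·: X^tY
T/III-1 ? II-1×II-2: X^TX^t|X^tX^t
T/III-2 aff II-1×II-2: X^tY
T/III-3 aff II-1×II-2: X^tX^t
⇒ T over [I-1,I-2,II-1,II-2,III-1,III-2,III-3]: 6 consistent

III-1 ∈ {X^TX^t, X^tX^t}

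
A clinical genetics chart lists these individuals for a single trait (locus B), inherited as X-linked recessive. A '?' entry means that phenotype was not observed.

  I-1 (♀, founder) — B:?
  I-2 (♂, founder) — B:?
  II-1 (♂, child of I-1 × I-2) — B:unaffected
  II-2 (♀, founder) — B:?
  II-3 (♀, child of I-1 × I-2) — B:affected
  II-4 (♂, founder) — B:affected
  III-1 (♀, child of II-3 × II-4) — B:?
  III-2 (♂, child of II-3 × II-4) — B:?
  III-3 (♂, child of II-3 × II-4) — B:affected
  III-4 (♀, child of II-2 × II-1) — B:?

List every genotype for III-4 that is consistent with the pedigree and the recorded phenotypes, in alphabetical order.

III-4 ∈ {X^BX^B, X^BX^b}

B/I-1 ? ·: X^BX^b
B/I-2 ? ·: X^bY
B/II-1 un I-1×I-2: X^BY
B/II-2 ? ·: X^BX^B|X^BX^b|X^bX^b
B/II-3 aff I-1×I-2: X^bX^b
B/II-4 aff ·: X^bY
B/III-1 ? II-3×II-4: X^bX^b
B/III-2 ? II-3×II-4: X^bY
B/III-3 aff II-3×II-4: X^bY
B/III-4 ? II-2×II-1: X^BX^B|X^BX^b
⇒ B over [I-1,I-2,II-1,II-2,II-3,II-4,III-1,III-2,III-3,III-4]: 4 consistent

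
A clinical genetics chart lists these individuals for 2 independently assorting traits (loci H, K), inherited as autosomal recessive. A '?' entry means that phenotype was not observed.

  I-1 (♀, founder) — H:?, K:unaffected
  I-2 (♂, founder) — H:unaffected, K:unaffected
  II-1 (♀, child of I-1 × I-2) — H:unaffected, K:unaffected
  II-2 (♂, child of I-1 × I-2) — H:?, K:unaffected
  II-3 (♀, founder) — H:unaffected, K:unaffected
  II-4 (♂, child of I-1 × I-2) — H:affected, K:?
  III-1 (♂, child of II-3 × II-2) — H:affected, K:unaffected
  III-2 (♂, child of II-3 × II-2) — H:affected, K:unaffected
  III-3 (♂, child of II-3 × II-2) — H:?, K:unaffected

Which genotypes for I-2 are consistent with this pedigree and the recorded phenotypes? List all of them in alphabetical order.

I-2 ∈ {Hh KK, Hh Kk}

H/I-1 ? ·: Hh|hh
H/I-2 un ·: Hh
H/II-1 un I-1×I-2: HH|Hh
H/II-2 ? I-1×I-2: Hh|hh
H/II-3 un ·: Hh
H/II-4 aff I-1×I-2: hh
H/III-1 aff II-3×II-2: hh
H/III-2 aff II-3×II-2: hh
H/III-3 ? II-3×II-2: HH|Hh|hh
⇒ H over [I-1,I-2,II-1,II-2,II-3,II-4,III-1,III-2,III-3]: 15 consistent
K/I-1 un ·: KK|Kk
K/I-2 un ·: KK|Kk
K/II-1 un I-1×I-2: KK|Kk
K/II-2 un I-1×I-2: KK|Kk
K/II-3 un ·: KK|Kk
K/II-4 ? I-1×I-2: KK|Kk|kk
K/III-1 un II-3×II-2: KK|Kk
K/III-2 un II-3×II-2: KK|Kk
K/III-3 un II-3×II-2: KK|Kk
⇒ K over [I-1,I-2,II-1,II-2,II-3,II-4,III-1,III-2,III-3]: 359 consistent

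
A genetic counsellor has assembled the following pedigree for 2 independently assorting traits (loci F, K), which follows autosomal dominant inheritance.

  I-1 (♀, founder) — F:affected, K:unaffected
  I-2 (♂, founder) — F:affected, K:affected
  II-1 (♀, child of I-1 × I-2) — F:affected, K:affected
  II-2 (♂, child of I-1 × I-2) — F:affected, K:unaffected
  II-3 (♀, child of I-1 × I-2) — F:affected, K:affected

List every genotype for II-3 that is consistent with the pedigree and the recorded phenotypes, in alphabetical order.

F/I-1 aff ·: Ff|FF
F/I-2 aff ·: Ff|FF
F/II-1 aff I-1×I-2: Ff|FF
F/II-2 aff I-1×I-2: Ff|FF
F/II-3 aff I-1×I-2: Ff|FF
⇒ F over [I-1,I-2,II-1,II-2,II-3]: 25 consistent
K/I-1 un ·: kk
K/I-2 aff ·: Kk
K/II-1 aff I-1×I-2: Kk
K/II-2 un I-1×I-2: kk
K/II-3 aff I-1×I-2: Kk
⇒ K over [I-1,I-2,II-1,II-2,II-3]: 1 consistent

II-3 ∈ {FF Kk, Ff Kk}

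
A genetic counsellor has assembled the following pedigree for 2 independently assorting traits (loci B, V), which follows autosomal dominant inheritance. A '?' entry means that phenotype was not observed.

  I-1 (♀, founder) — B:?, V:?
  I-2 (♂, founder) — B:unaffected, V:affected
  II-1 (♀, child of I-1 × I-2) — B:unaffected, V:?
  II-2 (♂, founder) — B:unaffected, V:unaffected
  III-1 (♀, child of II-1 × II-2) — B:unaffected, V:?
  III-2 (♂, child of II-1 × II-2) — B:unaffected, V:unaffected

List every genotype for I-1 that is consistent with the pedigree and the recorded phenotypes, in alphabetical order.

I-1 ∈ {Bb VV, Bb Vv, Bb vv, bb VV, bb Vv, bb vv}

B/I-1 ? ·: bb|Bb
B/I-2 un ·: bb
B/II-1 un I-1×I-2: bb
B/II-2 un ·: bb
B/III-1 un II-1×II-2: bb
B/III-2 un II-1×II-2: bb
⇒ B over [I-1,I-2,II-1,II-2,III-1,III-2]: 2 consistent
V/I-1 ? ·: vv|Vv|VV
V/I-2 aff ·: Vv|VV
V/II-1 ? I-1×I-2: vv|Vv
V/II-2 un ·: vv
V/III-1 ? II-1×II-2: vv|Vv
V/III-2 un II-1×II-2: vv
⇒ V over [I-1,I-2,II-1,II-2,III-1,III-2]: 12 consistent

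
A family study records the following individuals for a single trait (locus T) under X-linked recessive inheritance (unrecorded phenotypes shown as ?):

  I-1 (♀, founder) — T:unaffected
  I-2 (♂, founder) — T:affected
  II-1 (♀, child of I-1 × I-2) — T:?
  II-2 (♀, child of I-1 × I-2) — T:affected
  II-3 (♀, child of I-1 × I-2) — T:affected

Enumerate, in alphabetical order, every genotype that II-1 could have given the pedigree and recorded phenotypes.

II-1 ∈ {X^TX^t, X^tX^t}

T/I-1 un ·: X^TX^t
T/I-2 aff ·: X^tY
T/II-1 ? I-1×I-2: X^TX^t|X^tX^t
T/II-2 aff I-1×I-2: X^tX^t
T/II-3 aff I-1×I-2: X^tX^t
⇒ T over [I-1,I-2,II-1,II-2,II-3]: 2 consistent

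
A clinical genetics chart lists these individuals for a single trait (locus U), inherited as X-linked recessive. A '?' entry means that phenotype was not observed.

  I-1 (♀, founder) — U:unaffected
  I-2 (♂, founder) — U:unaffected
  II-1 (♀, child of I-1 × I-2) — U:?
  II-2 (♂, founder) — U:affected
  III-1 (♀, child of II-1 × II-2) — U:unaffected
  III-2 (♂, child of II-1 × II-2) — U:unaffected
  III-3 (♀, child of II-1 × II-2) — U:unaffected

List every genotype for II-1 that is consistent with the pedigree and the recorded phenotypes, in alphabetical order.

U/I-1 un ·: X^UX^U|X^UX^u
U/I-2 un ·: X^UY
U/II-1 ? I-1×I-2: X^UX^U|X^UX^u
U/II-2 aff ·: X^uY
U/III-1 un II-1×II-2: X^UX^u
U/III-2 un II-1×II-2: X^UY
U/III-3 un II-1×II-2: X^UX^u
⇒ U over [I-1,I-2,II-1,II-2,III-1,III-2,III-3]: 3 consistent

II-1 ∈ {X^UX^U, X^UX^u}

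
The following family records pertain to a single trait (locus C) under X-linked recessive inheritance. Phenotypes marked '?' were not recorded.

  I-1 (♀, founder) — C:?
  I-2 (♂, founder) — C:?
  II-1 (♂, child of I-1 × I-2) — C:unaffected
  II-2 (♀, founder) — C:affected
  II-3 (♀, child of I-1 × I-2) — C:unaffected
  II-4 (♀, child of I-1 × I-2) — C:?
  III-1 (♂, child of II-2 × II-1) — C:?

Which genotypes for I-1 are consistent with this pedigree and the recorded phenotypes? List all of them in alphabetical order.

I-1 ∈ {X^CX^C, X^CX^c}

C/I-1 ? ·: X^CX^C|X^CX^c
C/I-2 ? ·: X^CY|X^cY
C/II-1 un I-1×I-2: X^CY
C/II-2 aff ·: X^cX^c
C/II-3 un I-1×I-2: X^CX^C|X^CX^c
C/II-4 ? I-1×I-2: X^CX^C|X^CX^c|X^cX^c
C/III-1 ? II-2×II-1: X^cY
⇒ C over [I-1,I-2,II-1,II-2,II-3,II-4,III-1]: 8 consistent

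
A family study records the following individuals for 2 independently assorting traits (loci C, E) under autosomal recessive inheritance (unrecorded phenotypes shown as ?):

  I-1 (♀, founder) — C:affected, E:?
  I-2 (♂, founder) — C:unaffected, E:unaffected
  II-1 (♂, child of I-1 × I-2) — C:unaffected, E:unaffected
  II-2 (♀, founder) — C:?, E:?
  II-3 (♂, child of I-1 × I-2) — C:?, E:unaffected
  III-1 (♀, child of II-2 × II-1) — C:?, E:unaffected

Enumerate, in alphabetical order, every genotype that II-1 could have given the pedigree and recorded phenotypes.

C/I-1 aff ·: cc
C/I-2 un ·: CC|Cc
C/II-1 un I-1×I-2: Cc
C/II-2 ? ·: CC|Cc|cc
C/II-3 ? I-1×I-2: Cc|cc
C/III-1 ? II-2×II-1: CC|Cc|cc
⇒ C over [I-1,I-2,II-1,II-2,II-3,III-1]: 21 consistent
E/I-1 ? ·: EE|Ee|ee
E/I-2 un ·: EE|Ee
E/II-1 un I-1×I-2: EE|Ee
E/II-2 ? ·: EE|Ee|ee
E/II-3 un I-1×I-2: EE|Ee
E/III-1 un II-2×II-1: EE|Ee
⇒ E over [I-1,I-2,II-1,II-2,II-3,III-1]: 68 consistent

II-1 ∈ {Cc EE, Cc Ee}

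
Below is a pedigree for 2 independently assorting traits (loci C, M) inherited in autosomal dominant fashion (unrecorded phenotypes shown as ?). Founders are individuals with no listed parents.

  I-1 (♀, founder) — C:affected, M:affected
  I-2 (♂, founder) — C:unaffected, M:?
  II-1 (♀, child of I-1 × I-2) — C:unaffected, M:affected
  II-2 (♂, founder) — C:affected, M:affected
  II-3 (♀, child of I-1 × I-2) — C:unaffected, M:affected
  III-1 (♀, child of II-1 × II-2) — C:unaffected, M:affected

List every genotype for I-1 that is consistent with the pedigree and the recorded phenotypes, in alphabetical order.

C/I-1 aff ·: Cc
C/I-2 un ·: cc
C/II-1 un I-1×I-2: cc
C/II-2 aff ·: Cc
C/II-3 un I-1×I-2: cc
C/III-1 un II-1×II-2: cc
⇒ C over [I-1,I-2,II-1,II-2,II-3,III-1]: 1 consistent
M/I-1 aff ·: Mm|MM
M/I-2 ? ·: mm|Mm|MM
M/II-1 aff I-1×I-2: Mm|MM
M/II-2 aff ·: Mm|MM
M/II-3 aff I-1×I-2: Mm|MM
M/III-1 aff II-1×II-2: Mm|MM
⇒ M over [I-1,I-2,II-1,II-2,II-3,III-1]: 53 consistent

I-1 ∈ {Cc MM, Cc Mm}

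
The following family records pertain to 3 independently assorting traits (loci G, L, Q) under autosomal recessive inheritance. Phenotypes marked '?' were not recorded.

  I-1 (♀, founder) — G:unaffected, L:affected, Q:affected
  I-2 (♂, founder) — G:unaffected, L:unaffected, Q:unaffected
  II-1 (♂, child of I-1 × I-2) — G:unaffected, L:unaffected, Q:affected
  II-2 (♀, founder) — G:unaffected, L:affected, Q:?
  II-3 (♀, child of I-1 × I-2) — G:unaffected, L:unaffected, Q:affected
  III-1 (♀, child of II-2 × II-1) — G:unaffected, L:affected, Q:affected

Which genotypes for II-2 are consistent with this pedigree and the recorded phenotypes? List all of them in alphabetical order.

II-2 ∈ {GG ll Qq, GG ll qq, Gg ll Qq, Gg ll qq}

G/I-1 un ·: GG|Gg
G/I-2 un ·: GG|Gg
G/II-1 un I-1×I-2: GG|Gg
G/II-2 un ·: GG|Gg
G/II-3 un I-1×I-2: GG|Gg
G/III-1 un II-2×II-1: GG|Gg
⇒ G over [I-1,I-2,II-1,II-2,II-3,III-1]: 45 consistent
L/I-1 aff ·: ll
L/I-2 un ·: LL|Ll
L/II-1 un I-1×I-2: Ll
L/II-2 aff ·: ll
L/II-3 un I-1×I-2: Ll
L/III-1 aff II-2×II-1: ll
⇒ L over [I-1,I-2,II-1,II-2,II-3,III-1]: 2 consistent
Q/I-1 aff ·: qq
Q/I-2 un ·: Qq
Q/II-1 aff I-1×I-2: qq
Q/II-2 ? ·: Qq|qq
Q/II-3 aff I-1×I-2: qq
Q/III-1 aff II-2×II-1: qq
⇒ Q over [I-1,I-2,II-1,II-2,II-3,III-1]: 2 consistent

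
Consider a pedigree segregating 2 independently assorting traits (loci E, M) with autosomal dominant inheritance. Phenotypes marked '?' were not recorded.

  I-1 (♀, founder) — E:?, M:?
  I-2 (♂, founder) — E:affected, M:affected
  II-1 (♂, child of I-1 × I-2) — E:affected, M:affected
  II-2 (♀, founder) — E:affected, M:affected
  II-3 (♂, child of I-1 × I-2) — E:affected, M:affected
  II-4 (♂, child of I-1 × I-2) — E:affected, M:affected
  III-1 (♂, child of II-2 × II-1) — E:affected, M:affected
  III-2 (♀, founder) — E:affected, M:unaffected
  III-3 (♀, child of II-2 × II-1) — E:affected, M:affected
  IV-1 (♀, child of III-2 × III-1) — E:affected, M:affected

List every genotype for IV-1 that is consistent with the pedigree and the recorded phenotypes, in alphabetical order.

E/I-1 ? ·: ee|Ee|EE
E/I-2 aff ·: Ee|EE
E/II-1 aff I-1×I-2: Ee|EE
E/II-2 aff ·: Ee|EE
E/II-3 aff I-1×I-2: Ee|EE
E/II-4 aff I-1×I-2: Ee|EE
E/III-1 aff II-2×II-1: Ee|EE
E/III-2 aff ·: Ee|EE
E/III-3 aff II-2×II-1: Ee|EE
E/IV-1 aff III-2×III-1: Ee|EE
⇒ E over [I-1,I-2,II-1,II-2,II-3,II-4,III-1,III-2,III-3,IV-1]: 613 consistent
M/I-1 ? ·: mm|Mm|MM
M/I-2 aff ·: Mm|MM
M/II-1 aff I-1×I-2: Mm|MM
M/II-2 aff ·: Mm|MM
M/II-3 aff I-1×I-2: Mm|MM
M/II-4 aff I-1×I-2: Mm|MM
M/III-1 aff II-2×II-1: Mm|MM
M/III-2 un ·: mm
M/III-3 aff II-2×II-1: Mm|MM
M/IV-1 aff III-2×III-1: Mm
⇒ M over [I-1,I-2,II-1,II-2,II-3,II-4,III-1,III-2,III-3,IV-1]: 177 consistent

IV-1 ∈ {EE Mm, Ee Mm}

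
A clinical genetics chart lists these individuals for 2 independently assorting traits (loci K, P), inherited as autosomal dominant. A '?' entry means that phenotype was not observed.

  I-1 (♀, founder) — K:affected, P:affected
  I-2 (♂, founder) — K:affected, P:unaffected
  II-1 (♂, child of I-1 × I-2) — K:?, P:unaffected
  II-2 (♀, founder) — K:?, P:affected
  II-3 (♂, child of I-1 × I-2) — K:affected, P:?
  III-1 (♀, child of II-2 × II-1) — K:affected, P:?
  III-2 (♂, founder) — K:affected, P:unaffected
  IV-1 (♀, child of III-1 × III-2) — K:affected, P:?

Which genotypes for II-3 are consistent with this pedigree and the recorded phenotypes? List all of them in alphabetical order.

K/I-1 aff ·: Kk|KK
K/I-2 aff ·: Kk|KK
K/II-1 ? I-1×I-2: kk|Kk|KK
K/II-2 ? ·: kk|Kk|KK
K/II-3 aff I-1×I-2: Kk|KK
K/III-1 aff II-2×II-1: Kk|KK
K/III-2 aff ·: Kk|KK
K/IV-1 aff III-1×III-2: Kk|KK
⇒ K over [I-1,I-2,II-1,II-2,II-3,III-1,III-2,IV-1]: 222 consistent
P/I-1 aff ·: Pp
P/I-2 un ·: pp
P/II-1 un I-1×I-2: pp
P/II-2 aff ·: Pp|PP
P/II-3 ? I-1×I-2: pp|Pp
P/III-1 ? II-2×II-1: pp|Pp
P/III-2 un ·: pp
P/IV-1 ? III-1×III-2: pp|Pp
⇒ P over [I-1,I-2,II-1,II-2,II-3,III-1,III-2,IV-1]: 10 consistent

II-3 ∈ {KK Pp, KK pp, Kk Pp, Kk pp}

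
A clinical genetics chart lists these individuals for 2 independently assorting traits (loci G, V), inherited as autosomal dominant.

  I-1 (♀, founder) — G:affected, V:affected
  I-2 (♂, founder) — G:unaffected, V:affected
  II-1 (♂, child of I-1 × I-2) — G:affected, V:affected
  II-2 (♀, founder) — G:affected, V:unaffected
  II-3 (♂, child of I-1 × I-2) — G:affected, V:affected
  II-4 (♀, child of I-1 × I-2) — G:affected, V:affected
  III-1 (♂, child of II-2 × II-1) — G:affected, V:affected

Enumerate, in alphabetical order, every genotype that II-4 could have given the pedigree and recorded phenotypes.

II-4 ∈ {Gg VV, Gg Vv}

G/I-1 aff ·: Gg|GG
G/I-2 un ·: gg
G/II-1 aff I-1×I-2: Gg
G/II-2 aff ·: Gg|GG
G/II-3 aff I-1×I-2: Gg
G/II-4 aff I-1×I-2: Gg
G/III-1 aff II-2×II-1: Gg|GG
⇒ G over [I-1,I-2,II-1,II-2,II-3,II-4,III-1]: 8 consistent
V/I-1 aff ·: Vv|VV
V/I-2 aff ·: Vv|VV
V/II-1 aff I-1×I-2: Vv|VV
V/II-2 un ·: vv
V/II-3 aff I-1×I-2: Vv|VV
V/II-4 aff I-1×I-2: Vv|VV
V/III-1 aff II-2×II-1: Vv
⇒ V over [I-1,I-2,II-1,II-2,II-3,II-4,III-1]: 25 consistent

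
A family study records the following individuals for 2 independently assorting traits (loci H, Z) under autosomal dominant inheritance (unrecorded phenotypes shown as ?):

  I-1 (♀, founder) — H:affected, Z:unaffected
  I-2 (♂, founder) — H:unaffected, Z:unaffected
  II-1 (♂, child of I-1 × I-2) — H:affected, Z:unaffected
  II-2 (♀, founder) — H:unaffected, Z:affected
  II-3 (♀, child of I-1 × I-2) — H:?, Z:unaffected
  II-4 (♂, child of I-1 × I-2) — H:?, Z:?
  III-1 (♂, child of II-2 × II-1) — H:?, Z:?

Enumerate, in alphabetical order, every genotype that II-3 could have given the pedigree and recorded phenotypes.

H/I-1 aff ·: Hh|HH
H/I-2 un ·: hh
H/II-1 aff I-1×I-2: Hh
H/II-2 un ·: hh
H/II-3 ? I-1×I-2: hh|Hh
H/II-4 ? I-1×I-2: hh|Hh
H/III-1 ? II-2×II-1: hh|Hh
⇒ H over [I-1,I-2,II-1,II-2,II-3,II-4,III-1]: 10 consistent
Z/I-1 un ·: zz
Z/I-2 un ·: zz
Z/II-1 un I-1×I-2: zz
Z/II-2 aff ·: Zz|ZZ
Z/II-3 un I-1×I-2: zz
Z/II-4 ? I-1×I-2: zz
Z/III-1 ? II-2×II-1: zz|Zz
⇒ Z over [I-1,I-2,II-1,II-2,II-3,II-4,III-1]: 3 consistent

II-3 ∈ {Hh zz, hh zz}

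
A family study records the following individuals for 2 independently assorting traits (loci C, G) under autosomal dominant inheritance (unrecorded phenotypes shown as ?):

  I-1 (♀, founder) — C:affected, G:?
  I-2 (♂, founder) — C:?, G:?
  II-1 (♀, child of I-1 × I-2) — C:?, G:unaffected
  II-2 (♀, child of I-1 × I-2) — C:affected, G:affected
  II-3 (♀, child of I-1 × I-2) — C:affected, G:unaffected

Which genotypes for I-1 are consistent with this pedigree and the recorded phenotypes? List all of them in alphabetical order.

I-1 ∈ {CC Gg, CC gg, Cc Gg, Cc gg}

C/I-1 aff ·: Cc|CC
C/I-2 ? ·: cc|Cc|CC
C/II-1 ? I-1×I-2: cc|Cc|CC
C/II-2 aff I-1×I-2: Cc|CC
C/II-3 aff I-1×I-2: Cc|CC
⇒ C over [I-1,I-2,II-1,II-2,II-3]: 32 consistent
G/I-1 ? ·: gg|Gg
G/I-2 ? ·: gg|Gg
G/II-1 un I-1×I-2: gg
G/II-2 aff I-1×I-2: Gg|GG
G/II-3 un I-1×I-2: gg
⇒ G over [I-1,I-2,II-1,II-2,II-3]: 4 consistent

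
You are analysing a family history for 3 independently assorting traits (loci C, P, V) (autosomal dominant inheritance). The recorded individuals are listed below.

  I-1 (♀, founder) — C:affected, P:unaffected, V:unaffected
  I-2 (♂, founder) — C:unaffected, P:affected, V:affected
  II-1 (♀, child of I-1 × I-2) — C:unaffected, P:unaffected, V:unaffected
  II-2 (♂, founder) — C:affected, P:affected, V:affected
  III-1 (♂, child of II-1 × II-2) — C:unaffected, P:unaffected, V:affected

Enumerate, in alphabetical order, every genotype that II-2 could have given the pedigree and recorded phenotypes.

C/I-1 aff ·: Cc
C/I-2 un ·: cc
C/II-1 un I-1×I-2: cc
C/II-2 aff ·: Cc
C/III-1 un II-1×II-2: cc
⇒ C over [I-1,I-2,II-1,II-2,III-1]: 1 consistent
P/I-1 un ·: pp
P/I-2 aff ·: Pp
P/II-1 un I-1×I-2: pp
P/II-2 aff ·: Pp
P/III-1 un II-1×II-2: pp
⇒ P over [I-1,I-2,II-1,II-2,III-1]: 1 consistent
V/I-1 un ·: vv
V/I-2 aff ·: Vv
V/II-1 un I-1×I-2: vv
V/II-2 aff ·: Vv|VV
V/III-1 aff II-1×II-2: Vv
⇒ V over [I-1,I-2,II-1,II-2,III-1]: 2 consistent

II-2 ∈ {Cc Pp VV, Cc Pp Vv}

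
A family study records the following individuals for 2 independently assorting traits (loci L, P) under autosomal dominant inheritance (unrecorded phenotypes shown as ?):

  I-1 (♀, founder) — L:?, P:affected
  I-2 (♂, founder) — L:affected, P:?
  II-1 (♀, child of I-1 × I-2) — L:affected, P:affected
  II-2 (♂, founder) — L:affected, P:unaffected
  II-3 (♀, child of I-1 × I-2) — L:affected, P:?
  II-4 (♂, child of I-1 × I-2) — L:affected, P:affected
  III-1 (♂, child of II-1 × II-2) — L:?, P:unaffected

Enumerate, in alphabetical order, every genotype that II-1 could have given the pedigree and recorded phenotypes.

L/I-1 ? ·: ll|Ll|LL
L/I-2 aff ·: Ll|LL
L/II-1 aff I-1×I-2: Ll|LL
L/II-2 aff ·: Ll|LL
L/II-3 aff I-1×I-2: Ll|LL
L/II-4 aff I-1×I-2: Ll|LL
L/III-1 ? II-1×II-2: ll|Ll|LL
⇒ L over [I-1,I-2,II-1,II-2,II-3,II-4,III-1]: 109 consistent
P/I-1 aff ·: Pp|PP
P/I-2 ? ·: pp|Pp|PP
P/II-1 aff I-1×I-2: Pp
P/II-2 un ·: pp
P/II-3 ? I-1×I-2: pp|Pp|PP
P/II-4 aff I-1×I-2: Pp|PP
P/III-1 un II-1×II-2: pp
⇒ P over [I-1,I-2,II-1,II-2,II-3,II-4,III-1]: 17 consistent

II-1 ∈ {LL Pp, Ll Pp}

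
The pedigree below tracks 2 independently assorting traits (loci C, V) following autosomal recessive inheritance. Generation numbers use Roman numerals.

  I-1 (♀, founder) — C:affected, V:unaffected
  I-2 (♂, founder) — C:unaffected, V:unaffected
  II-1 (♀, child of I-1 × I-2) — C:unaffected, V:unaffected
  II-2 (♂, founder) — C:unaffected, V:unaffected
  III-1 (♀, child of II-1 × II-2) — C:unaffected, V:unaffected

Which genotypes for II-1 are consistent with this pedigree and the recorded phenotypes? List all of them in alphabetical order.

II-1 ∈ {Cc VV, Cc Vv}

C/I-1 aff ·: cc
C/I-2 un ·: CC|Cc
C/II-1 un I-1×I-2: Cc
C/II-2 un ·: CC|Cc
C/III-1 un II-1×II-2: CC|Cc
⇒ C over [I-1,I-2,II-1,II-2,III-1]: 8 consistent
V/I-1 un ·: VV|Vv
V/I-2 un ·: VV|Vv
V/II-1 un I-1×I-2: VV|Vv
V/II-2 un ·: VV|Vv
V/III-1 un II-1×II-2: VV|Vv
⇒ V over [I-1,I-2,II-1,II-2,III-1]: 24 consistent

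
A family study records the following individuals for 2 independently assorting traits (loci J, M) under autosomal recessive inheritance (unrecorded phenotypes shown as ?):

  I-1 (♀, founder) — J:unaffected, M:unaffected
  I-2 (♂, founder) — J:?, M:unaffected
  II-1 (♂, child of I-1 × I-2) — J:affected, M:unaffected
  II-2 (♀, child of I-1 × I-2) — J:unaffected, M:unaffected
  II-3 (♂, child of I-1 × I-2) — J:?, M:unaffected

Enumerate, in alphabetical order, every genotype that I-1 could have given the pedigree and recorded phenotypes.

J/I-1 un ·: Jj
J/I-2 ? ·: Jj|jj
J/II-1 aff I-1×I-2: jj
J/II-2 un I-1×I-2: JJ|Jj
J/II-3 ? I-1×I-2: JJ|Jj|jj
⇒ J over [I-1,I-2,II-1,II-2,II-3]: 8 consistent
M/I-1 un ·: MM|Mm
M/I-2 un ·: MM|Mm
M/II-1 un I-1×I-2: MM|Mm
M/II-2 un I-1×I-2: MM|Mm
M/II-3 un I-1×I-2: MM|Mm
⇒ M over [I-1,I-2,II-1,II-2,II-3]: 25 consistent

I-1 ∈ {Jj MM, Jj Mm}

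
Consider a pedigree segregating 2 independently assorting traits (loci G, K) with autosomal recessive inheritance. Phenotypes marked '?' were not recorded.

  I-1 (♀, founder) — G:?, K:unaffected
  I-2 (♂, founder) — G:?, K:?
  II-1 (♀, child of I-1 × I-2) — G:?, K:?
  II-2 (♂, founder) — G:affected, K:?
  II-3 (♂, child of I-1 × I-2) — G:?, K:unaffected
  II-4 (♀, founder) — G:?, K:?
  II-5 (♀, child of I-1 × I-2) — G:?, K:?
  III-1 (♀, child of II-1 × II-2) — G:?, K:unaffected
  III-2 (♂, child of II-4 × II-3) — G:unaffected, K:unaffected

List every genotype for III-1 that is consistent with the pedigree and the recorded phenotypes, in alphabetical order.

III-1 ∈ {Gg KK, Gg Kk, gg KK, gg Kk}

G/I-1 ? ·: GG|Gg|gg
G/I-2 ? ·: GG|Gg|gg
G/II-1 ? I-1×I-2: GG|Gg|gg
G/II-2 aff ·: gg
G/II-3 ? I-1×I-2: GG|Gg|gg
G/II-4 ? ·: GG|Gg|gg
G/II-5 ? I-1×I-2: GG|Gg|gg
G/III-1 ? II-1×II-2: Gg|gg
G/III-2 un II-4×II-3: GG|Gg
⇒ G over [I-1,I-2,II-1,II-2,II-3,II-4,II-5,III-1,III-2]: 350 consistent
K/I-1 un ·: KK|Kk
K/I-2 ? ·: KK|Kk|kk
K/II-1 ? I-1×I-2: KK|Kk|kk
K/II-2 ? ·: KK|Kk|kk
K/II-3 un I-1×I-2: KK|Kk
K/II-4 ? ·: KK|Kk|kk
K/II-5 ? I-1×I-2: KK|Kk|kk
K/III-1 un II-1×II-2: KK|Kk
K/III-2 un II-4×II-3: KK|Kk
⇒ K over [I-1,I-2,II-1,II-2,II-3,II-4,II-5,III-1,III-2]: 732 consistent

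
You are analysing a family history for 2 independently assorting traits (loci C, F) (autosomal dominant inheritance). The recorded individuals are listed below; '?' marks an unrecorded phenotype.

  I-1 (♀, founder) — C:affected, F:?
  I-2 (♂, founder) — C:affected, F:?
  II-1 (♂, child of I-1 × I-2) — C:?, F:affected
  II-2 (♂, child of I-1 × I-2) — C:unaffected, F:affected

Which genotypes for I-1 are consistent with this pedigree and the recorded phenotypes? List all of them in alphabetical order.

I-1 ∈ {Cc FF, Cc Ff, Cc ff}

C/I-1 aff ·: Cc
C/I-2 aff ·: Cc
C/II-1 ? I-1×I-2: cc|Cc|CC
C/II-2 un I-1×I-2: cc
⇒ C over [I-1,I-2,II-1,II-2]: 3 consistent
F/I-1 ? ·: ff|Ff|FF
F/I-2 ? ·: ff|Ff|FF
F/II-1 aff I-1×I-2: Ff|FF
F/II-2 aff I-1×I-2: Ff|FF
⇒ F over [I-1,I-2,II-1,II-2]: 17 consistent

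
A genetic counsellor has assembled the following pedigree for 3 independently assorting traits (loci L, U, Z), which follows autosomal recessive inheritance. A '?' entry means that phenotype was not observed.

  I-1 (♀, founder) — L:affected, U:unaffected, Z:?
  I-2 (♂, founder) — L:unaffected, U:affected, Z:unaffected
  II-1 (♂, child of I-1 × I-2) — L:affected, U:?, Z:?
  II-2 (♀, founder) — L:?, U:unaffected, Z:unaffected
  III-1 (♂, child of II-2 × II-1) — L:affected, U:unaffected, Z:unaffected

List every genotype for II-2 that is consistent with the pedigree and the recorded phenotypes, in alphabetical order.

L/I-1 aff ·: ll
L/I-2 un ·: Ll
L/II-1 aff I-1×I-2: ll
L/II-2 ? ·: Ll|ll
L/III-1 aff II-2×II-1: ll
⇒ L over [I-1,I-2,II-1,II-2,III-1]: 2 consistent
U/I-1 un ·: UU|Uu
U/I-2 aff ·: uu
U/II-1 ? I-1×I-2: Uu|uu
U/II-2 un ·: UU|Uu
U/III-1 un II-2×II-1: UU|Uu
⇒ U over [I-1,I-2,II-1,II-2,III-1]: 10 consistent
Z/I-1 ? ·: ZZ|Zz|zz
Z/I-2 un ·: ZZ|Zz
Z/II-1 ? I-1×I-2: ZZ|Zz|zz
Z/II-2 un ·: ZZ|Zz
Z/III-1 un II-2×II-1: ZZ|Zz
⇒ Z over [I-1,I-2,II-1,II-2,III-1]: 36 consistent

II-2 ∈ {Ll UU ZZ, Ll UU Zz, Ll Uu ZZ, Ll Uu Zz, ll UU ZZ, ll UU Zz, ll Uu ZZ, ll Uu Zz}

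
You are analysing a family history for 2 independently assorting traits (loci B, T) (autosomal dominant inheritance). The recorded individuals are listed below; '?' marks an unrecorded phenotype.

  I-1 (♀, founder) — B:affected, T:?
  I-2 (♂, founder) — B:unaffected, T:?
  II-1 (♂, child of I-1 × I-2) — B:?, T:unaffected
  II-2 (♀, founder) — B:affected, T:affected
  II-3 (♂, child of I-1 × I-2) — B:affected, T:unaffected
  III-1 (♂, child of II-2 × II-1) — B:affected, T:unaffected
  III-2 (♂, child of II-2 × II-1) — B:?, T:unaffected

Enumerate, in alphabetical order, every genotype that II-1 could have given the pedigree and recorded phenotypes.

II-1 ∈ {Bb tt, bb tt}

B/I-1 aff ·: Bb|BB
B/I-2 un ·: bb
B/II-1 ? I-1×I-2: bb|Bb
B/II-2 aff ·: Bb|BB
B/II-3 aff I-1×I-2: Bb
B/III-1 aff II-2×II-1: Bb|BB
B/III-2 ? II-2×II-1: bb|Bb|BB
⇒ B over [I-1,I-2,II-1,II-2,II-3,III-1,III-2]: 23 consistent
T/I-1 ? ·: tt|Tt
T/I-2 ? ·: tt|Tt
T/II-1 un I-1×I-2: tt
T/II-2 aff ·: Tt
T/II-3 un I-1×I-2: tt
T/III-1 un II-2×II-1: tt
T/III-2 un II-2×II-1: tt
⇒ T over [I-1,I-2,II-1,II-2,II-3,III-1,III-2]: 4 consistent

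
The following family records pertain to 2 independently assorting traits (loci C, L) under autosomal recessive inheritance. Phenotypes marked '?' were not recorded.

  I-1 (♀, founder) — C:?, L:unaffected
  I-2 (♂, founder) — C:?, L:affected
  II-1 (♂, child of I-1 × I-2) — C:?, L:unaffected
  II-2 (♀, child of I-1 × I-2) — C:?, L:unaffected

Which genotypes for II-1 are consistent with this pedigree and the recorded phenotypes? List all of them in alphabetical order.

II-1 ∈ {CC Ll, Cc Ll, cc Ll}

C/I-1 ? ·: CC|Cc|cc
C/I-2 ? ·: CC|Cc|cc
C/II-1 ? I-1×I-2: CC|Cc|cc
C/II-2 ? I-1×I-2: CC|Cc|cc
⇒ C over [I-1,I-2,II-1,II-2]: 29 consistent
L/I-1 un ·: LL|Ll
L/I-2 aff ·: ll
L/II-1 un I-1×I-2: Ll
L/II-2 un I-1×I-2: Ll
⇒ L over [I-1,I-2,II-1,II-2]: 2 consistent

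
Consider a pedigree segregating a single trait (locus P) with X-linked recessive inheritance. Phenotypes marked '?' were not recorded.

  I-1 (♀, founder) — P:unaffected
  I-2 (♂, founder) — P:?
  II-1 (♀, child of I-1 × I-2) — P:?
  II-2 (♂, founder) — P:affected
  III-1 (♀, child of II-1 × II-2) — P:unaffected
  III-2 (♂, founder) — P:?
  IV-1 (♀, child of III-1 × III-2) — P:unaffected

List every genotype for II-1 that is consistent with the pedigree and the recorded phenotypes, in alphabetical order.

II-1 ∈ {X^PX^P, X^PX^p}

P/I-1 un ·: X^PX^P|X^PX^p
P/I-2 ? ·: X^PY|X^pY
P/II-1 ? I-1×I-2: X^PX^P|X^PX^p
P/II-2 aff ·: X^pY
P/III-1 un II-1×II-2: X^PX^p
P/III-2 ? ·: X^PY|X^pY
P/IV-1 un III-1×III-2: X^PX^P|X^PX^p
⇒ P over [I-1,I-2,II-1,II-2,III-1,III-2,IV-1]: 15 consistent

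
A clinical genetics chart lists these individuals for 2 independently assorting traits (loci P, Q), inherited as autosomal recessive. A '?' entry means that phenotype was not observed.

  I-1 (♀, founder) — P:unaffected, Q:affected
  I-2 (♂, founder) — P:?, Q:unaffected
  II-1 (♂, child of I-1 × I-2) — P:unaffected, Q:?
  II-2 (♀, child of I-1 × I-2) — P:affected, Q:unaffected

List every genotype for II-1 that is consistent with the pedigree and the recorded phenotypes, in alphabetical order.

II-1 ∈ {PP Qq, PP qq, Pp Qq, Pp qq}

P/I-1 un ·: Pp
P/I-2 ? ·: Pp|pp
P/II-1 un I-1×I-2: PP|Pp
P/II-2 aff I-1×I-2: pp
⇒ P over [I-1,I-2,II-1,II-2]: 3 consistent
Q/I-1 aff ·: qq
Q/I-2 un ·: QQ|Qq
Q/II-1 ? I-1×I-2: Qq|qq
Q/II-2 un I-1×I-2: Qq
⇒ Q over [I-1,I-2,II-1,II-2]: 3 consistent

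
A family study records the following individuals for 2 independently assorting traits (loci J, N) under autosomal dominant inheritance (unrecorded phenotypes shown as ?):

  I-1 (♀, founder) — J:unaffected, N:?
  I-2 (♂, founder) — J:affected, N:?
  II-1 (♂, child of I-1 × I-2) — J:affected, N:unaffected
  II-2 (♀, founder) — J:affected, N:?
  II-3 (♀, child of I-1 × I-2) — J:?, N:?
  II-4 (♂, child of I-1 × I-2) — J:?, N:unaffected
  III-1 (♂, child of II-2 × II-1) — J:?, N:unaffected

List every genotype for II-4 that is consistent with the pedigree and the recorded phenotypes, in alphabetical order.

II-4 ∈ {Jj nn, jj nn}

J/I-1 un ·: jj
J/I-2 aff ·: Jj|JJ
J/II-1 aff I-1×I-2: Jj
J/II-2 aff ·: Jj|JJ
J/II-3 ? I-1×I-2: jj|Jj
J/II-4 ? I-1×I-2: jj|Jj
J/III-1 ? II-2×II-1: jj|Jj|JJ
⇒ J over [I-1,I-2,II-1,II-2,II-3,II-4,III-1]: 25 consistent
N/I-1 ? ·: nn|Nn
N/I-2 ? ·: nn|Nn
N/II-1 un I-1×I-2: nn
N/II-2 ? ·: nn|Nn
N/II-3 ? I-1×I-2: nn|Nn|NN
N/II-4 un I-1×I-2: nn
N/III-1 un II-2×II-1: nn
⇒ N over [I-1,I-2,II-1,II-2,II-3,II-4,III-1]: 16 consistent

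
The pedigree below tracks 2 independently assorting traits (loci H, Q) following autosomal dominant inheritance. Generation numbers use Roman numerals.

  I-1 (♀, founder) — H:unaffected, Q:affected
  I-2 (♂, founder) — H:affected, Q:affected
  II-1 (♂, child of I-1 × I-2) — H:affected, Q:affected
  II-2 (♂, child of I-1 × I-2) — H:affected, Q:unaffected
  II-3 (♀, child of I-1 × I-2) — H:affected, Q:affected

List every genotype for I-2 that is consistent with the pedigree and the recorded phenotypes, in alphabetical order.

H/I-1 un ·: hh
H/I-2 aff ·: Hh|HH
H/II-1 aff I-1×I-2: Hh
H/II-2 aff I-1×I-2: Hh
H/II-3 aff I-1×I-2: Hh
⇒ H over [I-1,I-2,II-1,II-2,II-3]: 2 consistent
Q/I-1 aff ·: Qq
Q/I-2 aff ·: Qq
Q/II-1 aff I-1×I-2: Qq|QQ
Q/II-2 un I-1×I-2: qq
Q/II-3 aff I-1×I-2: Qq|QQ
⇒ Q over [I-1,I-2,II-1,II-2,II-3]: 4 consistent

I-2 ∈ {HH Qq, Hh Qq}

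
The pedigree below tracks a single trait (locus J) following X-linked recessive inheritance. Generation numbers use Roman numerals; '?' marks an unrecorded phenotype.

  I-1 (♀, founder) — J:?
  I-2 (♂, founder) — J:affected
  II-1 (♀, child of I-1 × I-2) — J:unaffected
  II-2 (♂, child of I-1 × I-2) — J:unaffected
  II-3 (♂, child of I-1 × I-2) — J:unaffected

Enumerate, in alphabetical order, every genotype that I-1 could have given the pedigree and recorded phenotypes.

I-1 ∈ {X^JX^J, X^JX^j}

J/I-1 ? ·: X^JX^J|X^JX^j
J/I-2 aff ·: X^jY
J/II-1 un I-1×I-2: X^JX^j
J/II-2 un I-1×I-2: X^JY
J/II-3 un I-1×I-2: X^JY
⇒ J over [I-1,I-2,II-1,II-2,II-3]: 2 consistent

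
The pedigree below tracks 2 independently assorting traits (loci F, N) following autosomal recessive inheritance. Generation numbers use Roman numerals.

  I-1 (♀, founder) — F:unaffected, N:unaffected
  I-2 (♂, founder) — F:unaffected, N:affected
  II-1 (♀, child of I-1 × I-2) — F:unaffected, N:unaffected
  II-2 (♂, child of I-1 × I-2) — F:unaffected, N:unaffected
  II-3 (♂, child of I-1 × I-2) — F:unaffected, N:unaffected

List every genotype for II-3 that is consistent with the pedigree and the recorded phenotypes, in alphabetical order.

II-3 ∈ {FF Nn, Ff Nn}

F/I-1 un ·: FF|Ff
F/I-2 un ·: FF|Ff
F/II-1 un I-1×I-2: FF|Ff
F/II-2 un I-1×I-2: FF|Ff
F/II-3 un I-1×I-2: FF|Ff
⇒ F over [I-1,I-2,II-1,II-2,II-3]: 25 consistent
N/I-1 un ·: NN|Nn
N/I-2 aff ·: nn
N/II-1 un I-1×I-2: Nn
N/II-2 un I-1×I-2: Nn
N/II-3 un I-1×I-2: Nn
⇒ N over [I-1,I-2,II-1,II-2,II-3]: 2 consistent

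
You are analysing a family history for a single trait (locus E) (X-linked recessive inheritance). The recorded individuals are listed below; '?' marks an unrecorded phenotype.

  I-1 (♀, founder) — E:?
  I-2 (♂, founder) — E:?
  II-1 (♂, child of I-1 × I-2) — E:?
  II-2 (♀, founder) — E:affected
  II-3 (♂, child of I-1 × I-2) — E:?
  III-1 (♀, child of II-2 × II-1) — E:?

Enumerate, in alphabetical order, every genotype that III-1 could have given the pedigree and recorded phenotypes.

E/I-1 ? ·: X^EX^E|X^EX^e|X^eX^e
E/I-2 ? ·: X^EY|X^eY
E/II-1 ? I-1×I-2: X^EY|X^eY
E/II-2 aff ·: X^eX^e
E/II-3 ? I-1×I-2: X^EY|X^eY
E/III-1 ? II-2×II-1: X^EX^e|X^eX^e
⇒ E over [I-1,I-2,II-1,II-2,II-3,III-1]: 12 consistent

III-1 ∈ {X^EX^e, X^eX^e}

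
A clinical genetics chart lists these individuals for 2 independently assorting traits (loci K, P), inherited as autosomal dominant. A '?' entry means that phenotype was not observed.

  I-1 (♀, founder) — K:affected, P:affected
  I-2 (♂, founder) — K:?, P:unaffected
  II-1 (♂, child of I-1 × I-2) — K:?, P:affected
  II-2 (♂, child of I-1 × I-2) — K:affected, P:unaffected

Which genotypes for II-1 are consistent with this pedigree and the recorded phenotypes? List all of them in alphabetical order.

K/I-1 aff ·: Kk|KK
K/I-2 ? ·: kk|Kk|KK
K/II-1 ? I-1×I-2: kk|Kk|KK
K/II-2 aff I-1×I-2: Kk|KK
⇒ K over [I-1,I-2,II-1,II-2]: 18 consistent
P/I-1 aff ·: Pp
P/I-2 un ·: pp
P/II-1 aff I-1×I-2: Pp
P/II-2 un I-1×I-2: pp
⇒ P over [I-1,I-2,II-1,II-2]: 1 consistent

II-1 ∈ {KK Pp, Kk Pp, kk Pp}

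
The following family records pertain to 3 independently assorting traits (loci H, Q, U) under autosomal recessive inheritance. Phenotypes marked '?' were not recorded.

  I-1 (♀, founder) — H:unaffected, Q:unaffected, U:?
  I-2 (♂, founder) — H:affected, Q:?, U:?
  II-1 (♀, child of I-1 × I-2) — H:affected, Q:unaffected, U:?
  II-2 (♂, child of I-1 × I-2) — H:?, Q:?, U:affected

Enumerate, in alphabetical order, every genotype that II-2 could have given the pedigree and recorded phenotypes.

H/I-1 un ·: Hh
H/I-2 aff ·: hh
H/II-1 aff I-1×I-2: hh
H/II-2 ? I-1×I-2: Hh|hh
⇒ H over [I-1,I-2,II-1,II-2]: 2 consistent
Q/I-1 un ·: QQ|Qq
Q/I-2 ? ·: QQ|Qq|qq
Q/II-1 un I-1×I-2: QQ|Qq
Q/II-2 ? I-1×I-2: QQ|Qq|qq
⇒ Q over [I-1,I-2,II-1,II-2]: 18 consistent
U/I-1 ? ·: Uu|uu
U/I-2 ? ·: Uu|uu
U/II-1 ? I-1×I-2: UU|Uu|uu
U/II-2 aff I-1×I-2: uu
⇒ U over [I-1,I-2,II-1,II-2]: 8 consistent

II-2 ∈ {Hh QQ uu, Hh Qq uu, Hh qq uu, hh QQ uu, hh Qq uu, hh qq uu}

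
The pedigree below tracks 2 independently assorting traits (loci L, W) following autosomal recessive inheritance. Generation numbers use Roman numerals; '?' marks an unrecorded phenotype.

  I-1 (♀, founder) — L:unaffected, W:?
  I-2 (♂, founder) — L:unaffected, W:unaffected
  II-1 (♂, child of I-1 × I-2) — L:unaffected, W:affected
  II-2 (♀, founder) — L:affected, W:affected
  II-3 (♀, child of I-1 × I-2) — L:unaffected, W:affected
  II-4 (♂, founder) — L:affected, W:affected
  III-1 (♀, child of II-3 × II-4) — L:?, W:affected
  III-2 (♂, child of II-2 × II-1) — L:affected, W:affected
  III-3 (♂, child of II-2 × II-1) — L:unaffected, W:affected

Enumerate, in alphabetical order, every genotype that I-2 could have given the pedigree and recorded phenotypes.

L/I-1 un ·: LL|Ll
L/I-2 un ·: LL|Ll
L/II-1 un I-1×I-2: Ll
L/II-2 aff ·: ll
L/II-3 un I-1×I-2: LL|Ll
L/II-4 aff ·: ll
L/III-1 ? II-3×II-4: Ll|ll
L/III-2 aff II-2×II-1: ll
L/III-3 un II-2×II-1: Ll
⇒ L over [I-1,I-2,II-1,II-2,II-3,II-4,III-1,III-2,III-3]: 9 consistent
W/I-1 ? ·: Ww|ww
W/I-2 un ·: Ww
W/II-1 aff I-1×I-2: ww
W/II-2 aff ·: ww
W/II-3 aff I-1×I-2: ww
W/II-4 aff ·: ww
W/III-1 aff II-3×II-4: ww
W/III-2 aff II-2×II-1: ww
W/III-3 aff II-2×II-1: ww
⇒ W over [I-1,I-2,II-1,II-2,II-3,II-4,III-1,III-2,III-3]: 2 consistent

I-2 ∈ {LL Ww, Ll Ww}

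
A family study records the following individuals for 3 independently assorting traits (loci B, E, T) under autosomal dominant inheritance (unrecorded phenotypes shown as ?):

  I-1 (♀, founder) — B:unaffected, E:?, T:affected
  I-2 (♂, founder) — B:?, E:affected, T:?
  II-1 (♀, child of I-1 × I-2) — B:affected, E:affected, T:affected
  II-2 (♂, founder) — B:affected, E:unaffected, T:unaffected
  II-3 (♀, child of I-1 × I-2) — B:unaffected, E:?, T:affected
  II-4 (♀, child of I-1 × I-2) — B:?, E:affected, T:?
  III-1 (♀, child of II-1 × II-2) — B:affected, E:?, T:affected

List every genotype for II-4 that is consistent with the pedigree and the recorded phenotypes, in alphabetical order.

II-4 ∈ {Bb EE TT, Bb EE Tt, Bb EE tt, Bb Ee TT, Bb Ee Tt, Bb Ee tt, bb EE TT, bb EE Tt, bb EE tt, bb Ee TT, bb Ee Tt, bb Ee tt}

B/I-1 un ·: bb
B/I-2 ? ·: Bb
B/II-1 aff I-1×I-2: Bb
B/II-2 aff ·: Bb|BB
B/II-3 un I-1×I-2: bb
B/II-4 ? I-1×I-2: bb|Bb
B/III-1 aff II-1×II-2: Bb|BB
⇒ B over [I-1,I-2,II-1,II-2,II-3,II-4,III-1]: 8 consistent
E/I-1 ? ·: ee|Ee|EE
E/I-2 aff ·: Ee|EE
E/II-1 aff I-1×I-2: Ee|EE
E/II-2 un ·: ee
E/II-3 ? I-1×I-2: ee|Ee|EE
E/II-4 aff I-1×I-2: Ee|EE
E/III-1 ? II-1×II-2: ee|Ee
⇒ E over [I-1,I-2,II-1,II-2,II-3,II-4,III-1]: 49 consistent
T/I-1 aff ·: Tt|TT
T/I-2 ? ·: tt|Tt|TT
T/II-1 aff I-1×I-2: Tt|TT
T/II-2 un ·: tt
T/II-3 aff I-1×I-2: Tt|TT
T/II-4 ? I-1×I-2: tt|Tt|TT
T/III-1 aff II-1×II-2: Tt
⇒ T over [I-1,I-2,II-1,II-2,II-3,II-4,III-1]: 32 consistent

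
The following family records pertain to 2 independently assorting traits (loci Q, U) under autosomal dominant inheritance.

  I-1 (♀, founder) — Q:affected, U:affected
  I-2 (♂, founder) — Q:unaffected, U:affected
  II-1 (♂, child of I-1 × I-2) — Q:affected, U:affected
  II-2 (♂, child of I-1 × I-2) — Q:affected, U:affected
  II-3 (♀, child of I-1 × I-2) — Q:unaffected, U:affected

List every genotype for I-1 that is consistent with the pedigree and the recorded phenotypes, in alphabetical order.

Q/I-1 aff ·: Qq
Q/I-2 un ·: qq
Q/II-1 aff I-1×I-2: Qq
Q/II-2 aff I-1×I-2: Qq
Q/II-3 un I-1×I-2: qq
⇒ Q over [I-1,I-2,II-1,II-2,II-3]: 1 consistent
U/I-1 aff ·: Uu|UU
U/I-2 aff ·: Uu|UU
U/II-1 aff I-1×I-2: Uu|UU
U/II-2 aff I-1×I-2: Uu|UU
U/II-3 aff I-1×I-2: Uu|UU
⇒ U over [I-1,I-2,II-1,II-2,II-3]: 25 consistent

I-1 ∈ {Qq UU, Qq Uu}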